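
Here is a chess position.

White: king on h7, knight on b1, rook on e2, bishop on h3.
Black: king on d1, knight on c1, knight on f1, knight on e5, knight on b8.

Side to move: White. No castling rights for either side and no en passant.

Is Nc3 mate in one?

After Nc3: black king on d1; in check: yes, from the white knight on c3.
King squares — c1: own knight; e1: attacked by Re2; c2: attacked by Re2; d2: attacked by Re2; e2: attacked by Nc3.
Black has no legal moves → checkmate.

yes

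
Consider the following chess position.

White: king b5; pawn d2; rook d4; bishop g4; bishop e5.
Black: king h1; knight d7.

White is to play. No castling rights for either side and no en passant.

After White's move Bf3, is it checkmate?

After Bf3: black king on h1; in check: yes, from the white bishop on f3.
Black has 1 legal reply: Kg1.
In check but a legal move exists → not checkmate.

no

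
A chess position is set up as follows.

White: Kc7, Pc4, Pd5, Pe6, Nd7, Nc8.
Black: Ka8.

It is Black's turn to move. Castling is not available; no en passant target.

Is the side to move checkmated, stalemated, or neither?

Black to move; black king on a8.
In check: no.
King squares — a7: attacked by Nc8; b7: attacked by Kc7; b8: attacked by Kc7.
Legal moves for Black: none.
Not in check and no legal moves → stalemate.

stalemate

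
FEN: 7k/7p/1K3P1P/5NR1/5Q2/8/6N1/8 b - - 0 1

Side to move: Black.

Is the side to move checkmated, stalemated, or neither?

stalemate

Black to move; black king on h8.
In check: no.
King squares — g7: attacked by Nf5; h7: own pawn; g8: attacked by Rg5.
Legal moves for Black: none.
Not in check and no legal moves → stalemate.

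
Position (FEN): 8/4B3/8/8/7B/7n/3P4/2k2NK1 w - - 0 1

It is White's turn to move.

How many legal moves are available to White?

3

White to move; king on g1.
In check: yes, from the black knight on h3.
Legal moves: Kh2, Kg2, Kh1.
Count: 3.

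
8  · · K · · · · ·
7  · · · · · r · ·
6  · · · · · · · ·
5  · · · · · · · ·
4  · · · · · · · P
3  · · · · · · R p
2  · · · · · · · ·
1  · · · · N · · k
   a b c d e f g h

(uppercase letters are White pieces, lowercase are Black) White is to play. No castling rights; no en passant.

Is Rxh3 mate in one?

no

After Rxh3: black king on h1; in check: yes, from the white rook on h3.
Black has 1 legal reply: Kg1.
In check but a legal move exists → not checkmate.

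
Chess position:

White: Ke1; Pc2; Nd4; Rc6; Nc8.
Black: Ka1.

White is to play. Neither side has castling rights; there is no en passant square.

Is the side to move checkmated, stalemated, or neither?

neither

White to move; white king on e1.
In check: no.
Legal moves for White include: Ne7, Na7, Nd6, Nb6, Rc7, Rh6, Rg6, Rf6, Re6, Rd6, Rb6, Ra6+, Rc5, Rc4, Rc3, Ne6, Nf5, Nb5, ... (list truncated; more exist).
White has legal moves and is not in check → neither.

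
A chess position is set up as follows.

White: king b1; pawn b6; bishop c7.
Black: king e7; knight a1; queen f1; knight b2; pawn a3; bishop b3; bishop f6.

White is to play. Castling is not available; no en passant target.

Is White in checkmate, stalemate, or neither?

checkmate

White to move; white king on b1.
In check: yes, from the black queen on f1.
King squares — a1: attacked by Qf1; c1: attacked by Qf1; a2: attacked by Bb3; b2: attacked by Pa3; c2: attacked by Na1.
Legal moves for White: none.
In check with no legal moves → checkmate.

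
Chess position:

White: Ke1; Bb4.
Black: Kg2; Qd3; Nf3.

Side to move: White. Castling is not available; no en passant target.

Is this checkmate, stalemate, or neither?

checkmate

White to move; white king on e1.
In check: yes, from the black knight on f3.
King squares — d1: attacked by Qd3; f1: attacked by Kg2; d2: attacked by Qd3; e2: attacked by Qd3; f2: attacked by Kg2.
Legal moves for White: none.
In check with no legal moves → checkmate.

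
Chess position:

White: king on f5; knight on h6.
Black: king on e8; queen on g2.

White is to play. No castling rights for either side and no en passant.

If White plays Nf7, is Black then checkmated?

no

After Nf7: black king on e8; in check: no.
Black is not in check, so this cannot be checkmate.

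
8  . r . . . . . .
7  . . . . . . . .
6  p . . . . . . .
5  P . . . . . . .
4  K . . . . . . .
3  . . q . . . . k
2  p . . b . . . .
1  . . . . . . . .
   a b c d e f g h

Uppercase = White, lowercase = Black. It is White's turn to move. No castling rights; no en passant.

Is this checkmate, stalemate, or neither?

stalemate

White to move; white king on a4.
In check: no.
King squares — a3: attacked by Qc3; b3: attacked by Qc3; b4: attacked by Qc3; a5: own pawn; b5: attacked by Pa6.
Legal moves for White: none.
Not in check and no legal moves → stalemate.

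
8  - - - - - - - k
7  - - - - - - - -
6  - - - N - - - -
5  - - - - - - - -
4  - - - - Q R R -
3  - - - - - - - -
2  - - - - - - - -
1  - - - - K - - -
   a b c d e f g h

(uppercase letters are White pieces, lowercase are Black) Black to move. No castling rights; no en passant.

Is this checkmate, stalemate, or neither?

stalemate

Black to move; black king on h8.
In check: no.
King squares — g7: attacked by Rg4; h7: attacked by Qe4; g8: attacked by Rg4.
Legal moves for Black: none.
Not in check and no legal moves → stalemate.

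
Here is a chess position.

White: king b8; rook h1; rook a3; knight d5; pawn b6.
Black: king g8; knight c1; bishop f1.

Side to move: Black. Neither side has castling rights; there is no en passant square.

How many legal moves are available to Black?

14

Black to move; king on g8.
In check: no.
Legal moves: Kf8, Kg7, Kf7, Ba6, Bb5, Bc4, Bh3, Bd3, Bg2, Be2, Nd3, Nb3, Ne2, Na2.
Count: 14.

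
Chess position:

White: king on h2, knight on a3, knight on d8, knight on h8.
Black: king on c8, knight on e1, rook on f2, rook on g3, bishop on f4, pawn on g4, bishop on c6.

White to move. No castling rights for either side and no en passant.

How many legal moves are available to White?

0

White to move; king on h2.
In check: yes, from the black rook on f2.
Legal moves: none.
Count: 0.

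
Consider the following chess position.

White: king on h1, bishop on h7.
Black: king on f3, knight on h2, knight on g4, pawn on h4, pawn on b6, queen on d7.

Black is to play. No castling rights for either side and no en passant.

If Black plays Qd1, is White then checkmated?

yes

After Qd1: white king on h1; in check: yes, from the black queen on d1.
King squares — g1: attacked by Qd1; g2: attacked by Kf3; h2: attacked by Ng4.
White has no legal moves → checkmate.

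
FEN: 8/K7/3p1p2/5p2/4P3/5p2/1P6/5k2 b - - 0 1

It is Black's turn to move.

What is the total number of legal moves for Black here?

Black to move; king on f1.
In check: no.
Legal moves: Kg2, Kf2, Ke2, Kg1, Ke1, fxe4, d5, f4, f2.
Count: 9.

9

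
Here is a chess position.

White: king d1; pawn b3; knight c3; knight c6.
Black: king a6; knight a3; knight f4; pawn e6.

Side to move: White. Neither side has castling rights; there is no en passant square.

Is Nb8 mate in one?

After Nb8: black king on a6; in check: yes, from the white knight on b8.
Black has 4 legal replies: Kb7, Ka7, Kb6, Ka5.
In check but a legal move exists → not checkmate.

no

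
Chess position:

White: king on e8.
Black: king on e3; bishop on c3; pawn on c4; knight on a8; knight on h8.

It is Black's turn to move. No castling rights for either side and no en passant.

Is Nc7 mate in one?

no

After Nc7: white king on e8; in check: yes, from the black knight on c7.
White has 4 legal replies: Kf8, Kd8, Ke7, Kd7.
In check but a legal move exists → not checkmate.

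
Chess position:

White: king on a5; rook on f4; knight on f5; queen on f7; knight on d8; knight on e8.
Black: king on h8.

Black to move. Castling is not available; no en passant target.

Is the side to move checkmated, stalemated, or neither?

Black to move; black king on h8.
In check: no.
King squares — g7: attacked by Nf5; h7: attacked by Qf7; g8: attacked by Qf7.
Legal moves for Black: none.
Not in check and no legal moves → stalemate.

stalemate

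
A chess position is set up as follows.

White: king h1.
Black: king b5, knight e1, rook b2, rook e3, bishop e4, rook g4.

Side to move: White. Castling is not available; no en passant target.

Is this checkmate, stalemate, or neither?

White to move; white king on h1.
In check: yes, from the black bishop on e4.
King squares — g1: attacked by Rg4; g2: attacked by Ne1; h2: attacked by Rb2.
Legal moves for White: none.
In check with no legal moves → checkmate.

checkmate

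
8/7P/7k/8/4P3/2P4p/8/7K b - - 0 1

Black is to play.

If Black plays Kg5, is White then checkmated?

no

After Kg5: white king on h1; in check: no.
White is not in check, so this cannot be checkmate.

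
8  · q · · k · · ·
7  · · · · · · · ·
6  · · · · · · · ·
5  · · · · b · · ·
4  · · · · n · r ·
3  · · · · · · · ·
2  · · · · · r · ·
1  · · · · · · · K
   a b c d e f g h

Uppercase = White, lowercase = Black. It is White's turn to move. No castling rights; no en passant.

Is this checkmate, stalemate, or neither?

stalemate

White to move; white king on h1.
In check: no.
King squares — g1: attacked by Rg4; g2: attacked by Rf2; h2: attacked by Rf2.
Legal moves for White: none.
Not in check and no legal moves → stalemate.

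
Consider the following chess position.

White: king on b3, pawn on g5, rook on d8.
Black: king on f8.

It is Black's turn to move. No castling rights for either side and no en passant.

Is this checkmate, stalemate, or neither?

Black to move; black king on f8.
In check: yes, from the white rook on d8.
Legal moves for Black: Kg7, Kf7, Ke7.
Black is in check but has 3 legal moves → neither.

neither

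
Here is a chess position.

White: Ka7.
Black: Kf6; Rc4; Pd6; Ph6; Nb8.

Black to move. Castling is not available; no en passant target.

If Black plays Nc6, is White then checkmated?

no

After Nc6: white king on a7; in check: yes, from the black knight on c6.
White has 4 legal replies: Ka8, Kb7, Kb6, Ka6.
In check but a legal move exists → not checkmate.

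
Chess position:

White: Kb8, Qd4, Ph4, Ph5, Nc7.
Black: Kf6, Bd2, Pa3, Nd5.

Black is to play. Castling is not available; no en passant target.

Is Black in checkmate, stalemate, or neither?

neither

Black to move; black king on f6.
In check: yes, from the white queen on d4.
King squares — e5: attacked by Qd4; f5: available; g5: attacked by Ph4; e6: attacked by Nc7; g6: attacked by Ph5; e7: available; f7: available; g7: attacked by Qd4.
Legal moves for Black: Kf7, Ke7, Kf5.
Black is in check but has 3 legal moves → neither.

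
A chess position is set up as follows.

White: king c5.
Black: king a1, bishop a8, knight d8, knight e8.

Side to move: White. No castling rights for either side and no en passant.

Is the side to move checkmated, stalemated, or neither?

neither

White to move; white king on c5.
In check: no.
Legal moves for White: Kb6, Kb5, Kd4, Kc4, Kb4.
White has 5 legal moves and is not in check → neither.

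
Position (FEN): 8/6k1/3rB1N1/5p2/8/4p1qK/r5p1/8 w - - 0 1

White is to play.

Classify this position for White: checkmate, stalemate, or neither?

neither

White to move; white king on h3.
In check: yes, from the black queen on g3.
King squares — g2: attacked by Ra2; h2: attacked by Qg3; g3: available; g4: attacked by Qg3; h4: attacked by Qg3.
Legal moves for White: Kxg3.
White is in check but has 1 legal move → neither.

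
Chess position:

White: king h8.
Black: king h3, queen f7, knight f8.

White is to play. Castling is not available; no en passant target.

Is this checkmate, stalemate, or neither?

stalemate

White to move; white king on h8.
In check: no.
King squares — g7: attacked by Qf7; h7: attacked by Qf7; g8: attacked by Qf7.
Legal moves for White: none.
Not in check and no legal moves → stalemate.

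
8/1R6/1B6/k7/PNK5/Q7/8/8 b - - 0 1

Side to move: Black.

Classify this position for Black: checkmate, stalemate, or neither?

Black to move; black king on a5.
In check: yes, from the white bishop on b6.
King squares — a4: attacked by Qa3; b4: attacked by Qa3; b5: attacked by Pa4; a6: attacked by Nb4; b6: attacked by Rb7.
Legal moves for Black: none.
In check with no legal moves → checkmate.

checkmate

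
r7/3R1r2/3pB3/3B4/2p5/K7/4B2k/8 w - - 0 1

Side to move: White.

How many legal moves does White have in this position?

4

White to move; king on a3.
In check: yes, from the black rook on a8.
Legal moves: Kb4, Kb2, Ra7, Bxa8.
Count: 4.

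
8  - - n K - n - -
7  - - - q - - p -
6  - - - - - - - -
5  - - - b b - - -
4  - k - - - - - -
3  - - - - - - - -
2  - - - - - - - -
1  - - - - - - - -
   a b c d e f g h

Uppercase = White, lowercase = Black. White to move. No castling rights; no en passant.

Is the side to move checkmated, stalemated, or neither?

White to move; white king on d8.
In check: yes, from the black queen on d7.
King squares — c7: attacked by Be5; d7: attacked by Nf8; e7: attacked by Qd7; c8: attacked by Qd7; e8: attacked by Qd7.
Legal moves for White: none.
In check with no legal moves → checkmate.

checkmate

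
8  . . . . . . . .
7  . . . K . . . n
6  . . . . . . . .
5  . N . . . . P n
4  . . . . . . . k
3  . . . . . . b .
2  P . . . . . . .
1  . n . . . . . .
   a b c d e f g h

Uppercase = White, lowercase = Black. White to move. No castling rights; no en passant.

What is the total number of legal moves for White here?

White to move; king on d7.
In check: no.
Legal moves: Ke8, Kd8, Kc8, Ke7, Ke6, Kc6, Nc7, Na7, Nd6, Nd4, Nc3, Na3, g6, a3, a4.
Count: 15.

15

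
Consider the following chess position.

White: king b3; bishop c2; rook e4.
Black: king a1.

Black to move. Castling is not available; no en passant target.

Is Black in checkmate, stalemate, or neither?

Black to move; black king on a1.
In check: no.
King squares — b1: attacked by Bc2; a2: attacked by Kb3; b2: attacked by Kb3.
Legal moves for Black: none.
Not in check and no legal moves → stalemate.

stalemate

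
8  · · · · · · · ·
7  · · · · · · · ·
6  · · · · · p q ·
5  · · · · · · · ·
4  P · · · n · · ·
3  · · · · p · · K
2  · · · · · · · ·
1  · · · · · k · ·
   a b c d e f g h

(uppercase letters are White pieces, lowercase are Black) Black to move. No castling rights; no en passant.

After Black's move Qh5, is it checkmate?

yes

After Qh5: white king on h3; in check: yes, from the black queen on h5.
King squares — g2: attacked by Kf1; h2: attacked by Qh5; g3: attacked by Ne4; g4: attacked by Qh5; h4: attacked by Qh5.
White has no legal moves → checkmate.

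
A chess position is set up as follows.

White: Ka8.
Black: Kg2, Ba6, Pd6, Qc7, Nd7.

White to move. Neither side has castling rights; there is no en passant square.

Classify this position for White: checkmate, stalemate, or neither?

White to move; white king on a8.
In check: no.
King squares — a7: attacked by Qc7; b7: attacked by Ba6; b8: attacked by Qc7.
Legal moves for White: none.
Not in check and no legal moves → stalemate.

stalemate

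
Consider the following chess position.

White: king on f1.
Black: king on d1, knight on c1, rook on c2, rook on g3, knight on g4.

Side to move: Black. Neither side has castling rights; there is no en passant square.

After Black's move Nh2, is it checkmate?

yes

After Nh2: white king on f1; in check: yes, from the black knight on h2.
King squares — e1: attacked by Kd1; g1: attacked by Rg3; e2: attacked by Nc1; f2: attacked by Rc2; g2: attacked by Rc2.
White has no legal moves → checkmate.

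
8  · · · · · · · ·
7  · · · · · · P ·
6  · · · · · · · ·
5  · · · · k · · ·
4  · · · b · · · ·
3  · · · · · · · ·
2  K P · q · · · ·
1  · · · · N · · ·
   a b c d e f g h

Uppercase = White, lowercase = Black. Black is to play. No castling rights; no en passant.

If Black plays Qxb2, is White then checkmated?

After Qxb2: white king on a2; in check: yes, from the black queen on b2.
King squares — a1: attacked by Qb2; b1: attacked by Qb2; b2: attacked by Bd4; a3: attacked by Qb2; b3: attacked by Qb2.
White has no legal moves → checkmate.

yes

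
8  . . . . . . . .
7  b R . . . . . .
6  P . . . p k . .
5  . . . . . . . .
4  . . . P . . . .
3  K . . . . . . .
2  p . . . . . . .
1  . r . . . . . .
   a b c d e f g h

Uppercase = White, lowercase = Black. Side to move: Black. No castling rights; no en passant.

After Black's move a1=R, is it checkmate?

After a1=R: white king on a3; in check: yes, from the black rook on a1.
King squares — a2: attacked by Ra1; b2: attacked by Rb1; b3: attacked by Rb1; a4: attacked by Ra1; b4: attacked by Rb1.
White has no legal moves → checkmate.

yes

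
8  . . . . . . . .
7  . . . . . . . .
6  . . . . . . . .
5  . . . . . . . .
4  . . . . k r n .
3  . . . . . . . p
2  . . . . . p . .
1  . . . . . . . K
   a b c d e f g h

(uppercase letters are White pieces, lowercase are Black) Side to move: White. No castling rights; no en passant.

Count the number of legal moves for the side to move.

White to move; king on h1.
In check: no.
Legal moves: none.
Count: 0.

0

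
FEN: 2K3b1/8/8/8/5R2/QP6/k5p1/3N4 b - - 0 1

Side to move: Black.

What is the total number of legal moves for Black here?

2

Black to move; king on a2.
In check: yes, from the white queen on a3.
Legal moves: Kxa3, Kb1.
Count: 2.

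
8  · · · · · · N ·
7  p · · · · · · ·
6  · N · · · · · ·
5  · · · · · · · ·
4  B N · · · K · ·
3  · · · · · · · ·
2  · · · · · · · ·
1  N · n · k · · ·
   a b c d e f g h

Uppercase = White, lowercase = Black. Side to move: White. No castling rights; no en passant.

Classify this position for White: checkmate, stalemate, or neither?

White to move; white king on f4.
In check: no.
Legal moves for White include: Ne7, Nh6, Nf6, Nc8, Na8, Nd7, N6d5, Nc4, Kg5, Kf5, Ke5, Kg4, Ke4, Kg3, Kf3, Ke3, Nc6, Na6, ... (list truncated; more exist).
White has legal moves and is not in check → neither.

neither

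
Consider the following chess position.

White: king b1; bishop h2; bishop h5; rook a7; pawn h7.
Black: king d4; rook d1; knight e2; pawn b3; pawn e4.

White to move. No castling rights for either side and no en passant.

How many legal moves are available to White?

1

White to move; king on b1.
In check: yes, from the black rook on d1.
Legal moves: Kb2.
Count: 1.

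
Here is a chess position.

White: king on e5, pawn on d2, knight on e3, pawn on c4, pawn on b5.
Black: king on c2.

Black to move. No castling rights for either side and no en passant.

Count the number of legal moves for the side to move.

Black to move; king on c2.
In check: yes, from the white knight on e3.
Legal moves: Kd3, Kb3, Kxd2, Kb2, Kc1, Kb1.
Count: 6.

6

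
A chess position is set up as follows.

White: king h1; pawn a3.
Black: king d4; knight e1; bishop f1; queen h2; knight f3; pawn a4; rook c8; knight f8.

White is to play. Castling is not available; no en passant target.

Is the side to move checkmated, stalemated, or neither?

checkmate

White to move; white king on h1.
In check: yes, from the black queen on h2.
King squares — g1: attacked by Qh2; g2: attacked by Ne1; h2: attacked by Nf3.
Legal moves for White: none.
In check with no legal moves → checkmate.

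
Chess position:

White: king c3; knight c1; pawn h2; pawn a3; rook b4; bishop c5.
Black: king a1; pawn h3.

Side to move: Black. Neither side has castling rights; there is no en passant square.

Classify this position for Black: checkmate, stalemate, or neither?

stalemate

Black to move; black king on a1.
In check: no.
King squares — b1: attacked by Rb4; a2: attacked by Nc1; b2: attacked by Kc3.
Legal moves for Black: none.
Not in check and no legal moves → stalemate.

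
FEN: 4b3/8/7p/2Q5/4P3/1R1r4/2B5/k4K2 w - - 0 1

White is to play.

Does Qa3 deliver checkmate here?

yes

After Qa3: black king on a1; in check: yes, from the white queen on a3.
King squares — b1: attacked by Bc2; a2: attacked by Qa3; b2: attacked by Qa3.
Black has no legal moves → checkmate.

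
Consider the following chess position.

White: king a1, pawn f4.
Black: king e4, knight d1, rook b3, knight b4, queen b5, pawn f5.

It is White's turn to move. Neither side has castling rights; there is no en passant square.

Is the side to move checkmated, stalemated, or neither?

stalemate

White to move; white king on a1.
In check: no.
King squares — b1: attacked by Rb3; a2: attacked by Nb4; b2: attacked by Nd1.
Legal moves for White: none.
Not in check and no legal moves → stalemate.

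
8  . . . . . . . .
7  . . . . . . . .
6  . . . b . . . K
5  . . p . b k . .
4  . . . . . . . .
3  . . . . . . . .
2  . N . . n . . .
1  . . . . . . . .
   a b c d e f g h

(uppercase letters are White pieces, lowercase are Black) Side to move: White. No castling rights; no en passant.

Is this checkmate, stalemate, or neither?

White to move; white king on h6.
In check: no.
Legal moves for White: Kh7, Kh5, Nc4, Na4, Nd3, Nd1.
White has 6 legal moves and is not in check → neither.

neither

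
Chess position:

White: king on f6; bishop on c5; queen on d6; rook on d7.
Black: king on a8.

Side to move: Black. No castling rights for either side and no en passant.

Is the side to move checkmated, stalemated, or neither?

Black to move; black king on a8.
In check: no.
King squares — a7: attacked by Bc5; b7: attacked by Rd7; b8: attacked by Qd6.
Legal moves for Black: none.
Not in check and no legal moves → stalemate.

stalemate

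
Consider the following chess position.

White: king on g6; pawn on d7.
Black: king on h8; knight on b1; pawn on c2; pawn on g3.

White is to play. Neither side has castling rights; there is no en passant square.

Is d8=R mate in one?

yes

After d8=R: black king on h8; in check: yes, from the white rook on d8.
King squares — g7: attacked by Kg6; h7: attacked by Kg6; g8: attacked by Rd8.
Black has no legal moves → checkmate.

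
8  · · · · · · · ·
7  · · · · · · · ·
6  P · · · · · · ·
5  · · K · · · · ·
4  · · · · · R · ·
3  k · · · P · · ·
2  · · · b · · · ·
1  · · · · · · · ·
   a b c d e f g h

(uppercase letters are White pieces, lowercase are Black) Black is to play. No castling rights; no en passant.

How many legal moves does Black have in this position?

9

Black to move; king on a3.
In check: no.
Legal moves: Kb3, Kb2, Ka2, Ba5, Bb4+, Bxe3+, Bc3, Be1, Bc1.
Count: 9.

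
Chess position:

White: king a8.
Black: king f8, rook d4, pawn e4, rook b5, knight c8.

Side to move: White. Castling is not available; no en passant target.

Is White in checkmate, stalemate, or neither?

White to move; white king on a8.
In check: no.
King squares — a7: attacked by Nc8; b7: attacked by Rb5; b8: attacked by Rb5.
Legal moves for White: none.
Not in check and no legal moves → stalemate.

stalemate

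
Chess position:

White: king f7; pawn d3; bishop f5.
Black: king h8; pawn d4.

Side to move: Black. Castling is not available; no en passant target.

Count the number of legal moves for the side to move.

0

Black to move; king on h8.
In check: no.
Legal moves: none.
Count: 0.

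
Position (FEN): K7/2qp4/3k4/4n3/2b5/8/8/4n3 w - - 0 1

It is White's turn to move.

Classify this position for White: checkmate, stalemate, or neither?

White to move; white king on a8.
In check: no.
King squares — a7: attacked by Qc7; b7: attacked by Qc7; b8: attacked by Qc7.
Legal moves for White: none.
Not in check and no legal moves → stalemate.

stalemate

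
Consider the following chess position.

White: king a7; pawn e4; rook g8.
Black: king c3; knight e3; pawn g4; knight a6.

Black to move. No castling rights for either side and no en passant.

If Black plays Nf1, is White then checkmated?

After Nf1: white king on a7; in check: no.
White is not in check, so this cannot be checkmate.

no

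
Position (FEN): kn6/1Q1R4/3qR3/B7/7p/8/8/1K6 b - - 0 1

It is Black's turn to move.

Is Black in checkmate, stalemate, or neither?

Black to move; black king on a8.
In check: yes, from the white queen on b7.
King squares — a7: attacked by Qb7; b7: attacked by Rd7; b8: own knight.
Legal moves for Black: none.
In check with no legal moves → checkmate.

checkmate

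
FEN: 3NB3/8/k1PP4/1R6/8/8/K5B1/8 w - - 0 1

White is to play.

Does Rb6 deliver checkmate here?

no

After Rb6: black king on a6; in check: yes, from the white rook on b6.
Black has 3 legal replies: Ka7, Kxb6, Ka5.
In check but a legal move exists → not checkmate.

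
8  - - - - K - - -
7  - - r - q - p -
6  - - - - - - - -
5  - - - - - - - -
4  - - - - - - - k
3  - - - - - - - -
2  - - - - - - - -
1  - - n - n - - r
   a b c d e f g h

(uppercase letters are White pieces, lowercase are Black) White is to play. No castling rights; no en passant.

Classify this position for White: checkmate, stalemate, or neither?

checkmate

White to move; white king on e8.
In check: yes, from the black queen on e7.
King squares — d7: attacked by Rc7; e7: attacked by Rc7; f7: attacked by Qe7; d8: attacked by Qe7; f8: attacked by Qe7.
Legal moves for White: none.
In check with no legal moves → checkmate.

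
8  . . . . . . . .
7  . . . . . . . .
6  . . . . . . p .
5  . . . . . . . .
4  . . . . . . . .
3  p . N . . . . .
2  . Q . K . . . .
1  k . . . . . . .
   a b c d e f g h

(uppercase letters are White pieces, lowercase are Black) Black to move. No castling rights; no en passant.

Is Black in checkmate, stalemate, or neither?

neither

Black to move; black king on a1.
In check: yes, from the white queen on b2.
Legal moves for Black: Kxb2, axb2.
Black is in check but has 2 legal moves → neither.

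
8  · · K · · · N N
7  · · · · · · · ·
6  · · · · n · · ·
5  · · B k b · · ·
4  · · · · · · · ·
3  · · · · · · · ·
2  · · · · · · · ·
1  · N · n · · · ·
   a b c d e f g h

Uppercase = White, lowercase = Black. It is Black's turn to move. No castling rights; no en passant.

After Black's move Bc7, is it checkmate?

After Bc7: white king on c8; in check: no.
White is not in check, so this cannot be checkmate.

no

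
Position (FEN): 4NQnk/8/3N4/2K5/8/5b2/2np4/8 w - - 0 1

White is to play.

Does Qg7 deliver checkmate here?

yes

After Qg7: black king on h8; in check: yes, from the white queen on g7.
King squares — g7: attacked by Ne8; h7: attacked by Qg7; g8: own knight.
Black has no legal moves → checkmate.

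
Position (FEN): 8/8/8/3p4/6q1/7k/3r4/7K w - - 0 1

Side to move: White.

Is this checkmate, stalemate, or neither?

White to move; white king on h1.
In check: no.
King squares — g1: attacked by Qg4; g2: attacked by Rd2; h2: attacked by Rd2.
Legal moves for White: none.
Not in check and no legal moves → stalemate.

stalemate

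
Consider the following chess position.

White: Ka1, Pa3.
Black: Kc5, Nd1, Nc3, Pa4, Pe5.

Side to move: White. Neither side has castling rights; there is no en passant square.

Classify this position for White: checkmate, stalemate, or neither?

stalemate

White to move; white king on a1.
In check: no.
King squares — b1: attacked by Nc3; a2: attacked by Nc3; b2: attacked by Nd1.
Legal moves for White: none.
Not in check and no legal moves → stalemate.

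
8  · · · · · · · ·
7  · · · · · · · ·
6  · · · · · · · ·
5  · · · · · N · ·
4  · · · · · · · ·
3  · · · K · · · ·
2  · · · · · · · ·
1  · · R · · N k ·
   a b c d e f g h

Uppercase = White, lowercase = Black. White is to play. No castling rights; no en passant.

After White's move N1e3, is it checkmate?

After N1e3: black king on g1; in check: yes, from the white rook on c1.
Black has 2 legal replies: Kh2, Kf2.
In check but a legal move exists → not checkmate.

no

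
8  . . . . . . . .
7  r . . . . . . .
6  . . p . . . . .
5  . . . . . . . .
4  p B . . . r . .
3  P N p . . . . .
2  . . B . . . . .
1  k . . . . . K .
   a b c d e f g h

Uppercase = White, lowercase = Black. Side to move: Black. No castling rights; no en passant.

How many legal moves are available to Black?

3

Black to move; king on a1.
In check: yes, from the white knight on b3.
Legal moves: Kb2, Ka2, axb3.
Count: 3.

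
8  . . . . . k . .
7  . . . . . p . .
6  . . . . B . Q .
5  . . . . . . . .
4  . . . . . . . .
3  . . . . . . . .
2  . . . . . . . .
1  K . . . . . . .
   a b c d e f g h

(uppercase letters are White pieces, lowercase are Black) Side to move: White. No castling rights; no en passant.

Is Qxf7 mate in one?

yes

After Qxf7: black king on f8; in check: yes, from the white queen on f7.
King squares — e7: attacked by Qf7; f7: attacked by Be6; g7: attacked by Qf7; e8: attacked by Qf7; g8: attacked by Qf7.
Black has no legal moves → checkmate.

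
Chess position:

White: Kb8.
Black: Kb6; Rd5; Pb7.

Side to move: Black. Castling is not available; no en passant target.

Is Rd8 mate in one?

yes

After Rd8: white king on b8; in check: yes, from the black rook on d8.
King squares — a7: attacked by Kb6; b7: attacked by Kb6; c7: attacked by Kb6; a8: attacked by Rd8; c8: attacked by Rd8.
White has no legal moves → checkmate.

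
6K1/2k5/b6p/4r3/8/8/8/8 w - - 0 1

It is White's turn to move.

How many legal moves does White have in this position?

White to move; king on g8.
In check: no.
Legal moves: Kh8, Kf8, Kh7, Kg7, Kf7.
Count: 5.

5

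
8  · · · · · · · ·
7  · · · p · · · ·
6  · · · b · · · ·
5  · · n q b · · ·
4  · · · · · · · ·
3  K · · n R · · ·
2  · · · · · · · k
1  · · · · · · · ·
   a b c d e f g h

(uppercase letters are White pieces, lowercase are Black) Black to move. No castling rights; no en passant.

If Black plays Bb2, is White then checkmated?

After Bb2: white king on a3; in check: yes, from the black bishop on b2.
King squares — a2: attacked by Qd5; b2: attacked by Nd3; b3: attacked by Nc5; a4: attacked by Nc5; b4: attacked by Nd3.
White has no legal moves → checkmate.

yes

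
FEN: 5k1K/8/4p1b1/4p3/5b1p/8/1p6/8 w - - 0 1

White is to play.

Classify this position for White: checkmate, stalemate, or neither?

White to move; white king on h8.
In check: no.
King squares — g7: attacked by Kf8; h7: attacked by Bg6; g8: attacked by Kf8.
Legal moves for White: none.
Not in check and no legal moves → stalemate.

stalemate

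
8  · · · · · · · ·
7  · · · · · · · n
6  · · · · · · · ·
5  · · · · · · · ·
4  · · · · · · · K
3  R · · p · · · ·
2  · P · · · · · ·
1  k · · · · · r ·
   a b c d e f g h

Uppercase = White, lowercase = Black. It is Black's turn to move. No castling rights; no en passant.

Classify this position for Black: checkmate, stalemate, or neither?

neither

Black to move; black king on a1.
In check: yes, from the white rook on a3.
King squares — b1: available; a2: attacked by Ra3; b2: available.
Legal moves for Black: Kxb2, Kb1.
Black is in check but has 2 legal moves → neither.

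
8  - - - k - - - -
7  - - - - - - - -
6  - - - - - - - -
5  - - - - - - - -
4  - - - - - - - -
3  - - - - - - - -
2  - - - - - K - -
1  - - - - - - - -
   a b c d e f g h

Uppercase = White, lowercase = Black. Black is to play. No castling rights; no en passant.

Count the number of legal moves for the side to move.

5

Black to move; king on d8.
In check: no.
Legal moves: Ke8, Kc8, Ke7, Kd7, Kc7.
Count: 5.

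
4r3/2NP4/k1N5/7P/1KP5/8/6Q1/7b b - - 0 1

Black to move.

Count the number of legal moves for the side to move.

2

Black to move; king on a6.
In check: yes, from the white knight on c7.
Legal moves: Kb7, Kb6.
Count: 2.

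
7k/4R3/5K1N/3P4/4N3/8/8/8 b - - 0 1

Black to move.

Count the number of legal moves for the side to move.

0

Black to move; king on h8.
In check: no.
Legal moves: none.
Count: 0.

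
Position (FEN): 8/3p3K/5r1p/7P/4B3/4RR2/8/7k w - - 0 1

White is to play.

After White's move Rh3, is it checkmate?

After Rh3: black king on h1; in check: yes, from the white rook on h3 and the white bishop on e4.
Black has 1 legal reply: Kg1.
In check but a legal move exists → not checkmate.

no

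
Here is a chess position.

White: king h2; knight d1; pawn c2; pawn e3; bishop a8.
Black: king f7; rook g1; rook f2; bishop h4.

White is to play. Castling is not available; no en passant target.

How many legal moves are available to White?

White to move; king on h2.
In check: yes, from the black rook on f2.
Legal moves: Kh3, Kxg1, Bg2, Nxf2.
Count: 4.

4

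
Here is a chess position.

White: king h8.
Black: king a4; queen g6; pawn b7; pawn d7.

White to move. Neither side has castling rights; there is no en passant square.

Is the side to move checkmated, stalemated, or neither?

stalemate

White to move; white king on h8.
In check: no.
King squares — g7: attacked by Qg6; h7: attacked by Qg6; g8: attacked by Qg6.
Legal moves for White: none.
Not in check and no legal moves → stalemate.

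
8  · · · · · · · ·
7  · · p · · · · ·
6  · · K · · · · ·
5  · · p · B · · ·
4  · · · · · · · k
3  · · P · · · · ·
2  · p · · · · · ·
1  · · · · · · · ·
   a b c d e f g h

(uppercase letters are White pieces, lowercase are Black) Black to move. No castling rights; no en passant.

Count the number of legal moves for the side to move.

9

Black to move; king on h4.
In check: no.
Legal moves: Kh5, Kg5, Kg4, Kh3, c4, b1=Q, b1=R, b1=B, b1=N.
Count: 9.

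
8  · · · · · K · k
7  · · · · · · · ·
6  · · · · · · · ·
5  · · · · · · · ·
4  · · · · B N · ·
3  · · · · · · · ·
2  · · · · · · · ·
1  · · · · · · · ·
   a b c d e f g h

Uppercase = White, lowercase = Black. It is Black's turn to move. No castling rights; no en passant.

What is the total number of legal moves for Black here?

0

Black to move; king on h8.
In check: no.
Legal moves: none.
Count: 0.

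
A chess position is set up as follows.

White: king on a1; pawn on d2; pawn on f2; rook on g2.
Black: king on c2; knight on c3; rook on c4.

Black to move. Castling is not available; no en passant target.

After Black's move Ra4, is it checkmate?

After Ra4: white king on a1; in check: yes, from the black rook on a4.
King squares — b1: attacked by Kc2; a2: attacked by Nc3; b2: attacked by Kc2.
White has no legal moves → checkmate.

yes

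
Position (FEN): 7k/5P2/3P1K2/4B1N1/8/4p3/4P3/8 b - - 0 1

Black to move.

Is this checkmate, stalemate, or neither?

Black to move; black king on h8.
In check: no.
King squares — g7: attacked by Kf6; h7: attacked by Ng5; g8: attacked by Pf7.
Legal moves for Black: none.
Not in check and no legal moves → stalemate.

stalemate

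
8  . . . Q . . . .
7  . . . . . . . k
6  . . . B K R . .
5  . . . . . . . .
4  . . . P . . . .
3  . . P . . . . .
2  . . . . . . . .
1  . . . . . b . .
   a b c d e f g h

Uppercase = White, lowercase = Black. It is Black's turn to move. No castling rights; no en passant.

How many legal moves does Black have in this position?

Black to move; king on h7.
In check: no.
Legal moves: Kg7, Ba6, Bb5, Bc4+, Bh3+, Bd3, Bg2, Be2.
Count: 8.

8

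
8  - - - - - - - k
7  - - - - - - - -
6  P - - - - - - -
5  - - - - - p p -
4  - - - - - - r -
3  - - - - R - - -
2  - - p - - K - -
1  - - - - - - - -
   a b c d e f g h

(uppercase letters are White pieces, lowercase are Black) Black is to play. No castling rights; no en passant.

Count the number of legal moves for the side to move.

Black to move; king on h8.
In check: no.
Legal moves: Kg8, Kh7, Kg7, Rh4, Rf4+, Re4, Rd4, Rc4, Rb4, Ra4, Rg3, Rg2+, Rg1, f4, c1=Q, c1=R, c1=B, c1=N.
Count: 18.

18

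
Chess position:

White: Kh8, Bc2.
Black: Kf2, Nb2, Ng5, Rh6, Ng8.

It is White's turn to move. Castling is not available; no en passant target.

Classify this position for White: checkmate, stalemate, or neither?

White to move; white king on h8.
In check: yes, from the black rook on h6.
King squares — g7: available; h7: attacked by Ng5; g8: available.
Legal moves for White: Kxg8, Kg7, Bh7.
White is in check but has 3 legal moves → neither.

neither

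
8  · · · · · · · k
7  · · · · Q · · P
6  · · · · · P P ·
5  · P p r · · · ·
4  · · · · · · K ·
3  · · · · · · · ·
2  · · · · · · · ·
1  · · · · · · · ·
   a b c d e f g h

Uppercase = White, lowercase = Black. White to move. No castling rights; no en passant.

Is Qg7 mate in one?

yes

After Qg7: black king on h8; in check: yes, from the white queen on g7.
King squares — g7: attacked by Pf6; h7: attacked by Pg6; g8: attacked by Qg7.
Black has no legal moves → checkmate.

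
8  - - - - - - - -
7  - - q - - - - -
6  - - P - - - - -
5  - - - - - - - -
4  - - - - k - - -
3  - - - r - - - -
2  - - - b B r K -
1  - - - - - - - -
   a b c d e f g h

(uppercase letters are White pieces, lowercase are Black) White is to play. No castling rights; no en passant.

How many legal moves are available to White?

White to move; king on g2.
In check: yes, from the black rook on f2.
Legal moves: Kxf2, Kh1, Kg1.
Count: 3.

3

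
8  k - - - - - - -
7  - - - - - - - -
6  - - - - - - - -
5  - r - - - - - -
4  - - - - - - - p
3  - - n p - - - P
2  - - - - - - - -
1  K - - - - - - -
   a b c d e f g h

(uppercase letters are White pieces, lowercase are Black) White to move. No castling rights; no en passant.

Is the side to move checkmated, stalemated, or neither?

stalemate

White to move; white king on a1.
In check: no.
King squares — b1: attacked by Nc3; a2: attacked by Nc3; b2: attacked by Rb5.
Legal moves for White: none.
Not in check and no legal moves → stalemate.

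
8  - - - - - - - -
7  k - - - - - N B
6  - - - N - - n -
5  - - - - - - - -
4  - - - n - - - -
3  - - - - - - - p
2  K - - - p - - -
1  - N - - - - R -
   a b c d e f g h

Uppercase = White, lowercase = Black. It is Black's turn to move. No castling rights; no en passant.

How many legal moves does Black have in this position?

22

Black to move; king on a7.
In check: no.
Legal moves: Kb8, Ka8, Kb6, Ka6, Nh8, Nf8, Ne7, Ne5, Nh4, Nf4, Ne6, Nc6, Nf5, Nb5, Nf3, Nb3, Nc2, h2, e1=Q, e1=R, e1=B, e1=N.
Count: 22.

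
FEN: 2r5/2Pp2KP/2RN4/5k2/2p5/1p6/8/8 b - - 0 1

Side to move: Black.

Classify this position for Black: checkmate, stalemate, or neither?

Black to move; black king on f5.
In check: yes, from the white knight on d6.
King squares — e4: attacked by Nd6; f4: available; g4: available; e5: available; g5: available; e6: available; f6: attacked by Kg7; g6: attacked by Kg7.
Legal moves for Black: Ke6, Kg5, Ke5, Kg4, Kf4.
Black is in check but has 5 legal moves → neither.

neither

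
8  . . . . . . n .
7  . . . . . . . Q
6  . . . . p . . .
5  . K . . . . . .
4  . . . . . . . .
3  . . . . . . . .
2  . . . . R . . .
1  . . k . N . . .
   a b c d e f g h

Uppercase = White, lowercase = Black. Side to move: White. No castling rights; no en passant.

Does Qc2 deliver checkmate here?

After Qc2: black king on c1; in check: yes, from the white queen on c2.
King squares — b1: attacked by Qc2; d1: attacked by Qc2; b2: attacked by Qc2; c2: attacked by Ne1; d2: attacked by Qc2.
Black has no legal moves → checkmate.

yes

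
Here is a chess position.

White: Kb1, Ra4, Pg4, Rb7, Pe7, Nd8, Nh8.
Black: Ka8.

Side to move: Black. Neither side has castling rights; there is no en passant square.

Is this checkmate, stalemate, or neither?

Black to move; black king on a8.
In check: yes, from the white rook on a4.
King squares — a7: attacked by Ra4; b7: attacked by Nd8; b8: attacked by Rb7.
Legal moves for Black: none.
In check with no legal moves → checkmate.

checkmate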